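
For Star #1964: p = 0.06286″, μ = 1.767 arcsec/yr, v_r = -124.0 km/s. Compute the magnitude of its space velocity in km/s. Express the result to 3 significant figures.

182 km/s

d = 1/p = 1/0.06286″ = 15.908 pc.
v_t = 4.740 μ d = 4.740 × 1.767 × 15.908 = 133.24 km/s.
v = √(v_r² + v_t²) = √((-124.0)² + 133.24²) = √33128.9 = 182.01 km/s.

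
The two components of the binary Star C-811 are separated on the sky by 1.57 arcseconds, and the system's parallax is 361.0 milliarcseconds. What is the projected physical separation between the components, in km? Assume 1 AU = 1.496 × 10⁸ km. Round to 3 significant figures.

6.51 × 10^8 km

d = 1/p = 1/0.3610″ = 2.7701 pc.
At distance d (pc), an angle of θ arcsec spans θ·d AU: s = 1.57 × 2.7701 = 4.3491 AU.
= 4.3491 × 1.496 × 10⁸ km = 6.5063 × 10^8 km.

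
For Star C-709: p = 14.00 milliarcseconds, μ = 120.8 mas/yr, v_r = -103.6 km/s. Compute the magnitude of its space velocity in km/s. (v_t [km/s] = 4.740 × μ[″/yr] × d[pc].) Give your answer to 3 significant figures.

d = 1/p = 1/0.01400″ = 71.429 pc.
μ = 120.8 mas/yr = 0.1208 ″/yr.
v_t = 4.740 μ d = 4.740 × 0.1208 × 71.429 = 40.9 km/s.
v = √(v_r² + v_t²) = √((-103.6)² + 40.9²) = √12405.8 = 111.38 km/s.

111 km/s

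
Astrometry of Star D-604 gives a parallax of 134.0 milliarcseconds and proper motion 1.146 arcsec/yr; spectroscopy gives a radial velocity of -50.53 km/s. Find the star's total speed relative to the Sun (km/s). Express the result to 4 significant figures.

64.78 km/s

d = 1/p = 1/0.1340″ = 7.4627 pc.
v_t = 4.740 μ d = 4.740 × 1.146 × 7.4627 = 40.538 km/s.
v = √(v_r² + v_t²) = √((-50.53)² + 40.538²) = √4196.61 = 64.781 km/s.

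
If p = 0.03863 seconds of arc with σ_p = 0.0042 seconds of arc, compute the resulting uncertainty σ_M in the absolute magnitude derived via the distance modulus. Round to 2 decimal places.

σ_M = 0.24 mag

M = m − 5 log₁₀ d + 5 = m + 5 log₁₀ p + 5, so ∂M/∂p = 5/(p ln 10).
σ_M = (5/ln 10) · (σ_p/p) = 2.1715 × 0.0042/0.03863 = 2.1715 × 0.10872 = 0.23609.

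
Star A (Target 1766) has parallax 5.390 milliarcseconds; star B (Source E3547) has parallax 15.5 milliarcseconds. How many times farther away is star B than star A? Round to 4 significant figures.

0.3477

Since d = 1/p, d_B/d_A = p_A/p_B.
= 5.390 / 15.5 = 0.34774.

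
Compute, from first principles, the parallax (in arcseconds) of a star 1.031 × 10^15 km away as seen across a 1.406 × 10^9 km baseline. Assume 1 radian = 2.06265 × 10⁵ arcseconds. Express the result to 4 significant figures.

0.2813 arcsec

θ ≈ B/d = (1.406 × 10^9) / (1.031 × 10^15) = 1.3637 × 10^-6 rad.
In arcseconds: 1.3637 × 10^-6 × 206265 = 0.28128″.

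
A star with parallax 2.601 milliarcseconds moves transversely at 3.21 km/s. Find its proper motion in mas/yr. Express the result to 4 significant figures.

d = 1/p = 1/0.002601″ = 384.47 pc.
μ = v_t / (4.74 d) = 3.21 / (4.74 × 384.47) = 3.21 / 1822.4 = 0.0017614 ″/yr = 1.7614 mas/yr.

1.761 mas/yr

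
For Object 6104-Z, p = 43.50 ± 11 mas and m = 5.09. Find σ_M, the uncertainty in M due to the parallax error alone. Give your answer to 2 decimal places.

M = m − 5 log₁₀ d + 5 = m + 5 log₁₀ p + 5, so ∂M/∂p = 5/(p ln 10).
σ_M = (5/ln 10) · (σ_p/p) = 2.1715 × 11/43.50 = 2.1715 × 0.25287 = 0.54911.

σ_M = 0.55 mag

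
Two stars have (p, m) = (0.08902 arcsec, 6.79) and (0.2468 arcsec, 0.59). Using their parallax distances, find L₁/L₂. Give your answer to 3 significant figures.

d₁ = 1/p₁ = 1/0.08902″ = 11.233 pc; d₂ = 1/p₂ = 1/0.2468″ = 4.0519 pc.
M₁ = m₁ − 5 log₁₀ d₁ + 5 = 6.79 − 5.2525 + 5 = 6.5375.
M₂ = 0.59 − 3.0383 + 5 = 2.5517.
L₁/L₂ = 10^(0.4(M₂ − M₁)) = 10^(0.4 × (-3.9858)) = 10^(-1.59432) = 0.02545.

L₁/L₂ = 0.0255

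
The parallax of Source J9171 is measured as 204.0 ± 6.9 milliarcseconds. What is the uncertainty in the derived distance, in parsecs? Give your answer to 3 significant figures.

0.166 pc

d = 1/p, so σ_d = σ_p / p².
σ_d = 0.00690 / (0.2040)² = 0.00690 / 0.041616 = 0.1658 pc.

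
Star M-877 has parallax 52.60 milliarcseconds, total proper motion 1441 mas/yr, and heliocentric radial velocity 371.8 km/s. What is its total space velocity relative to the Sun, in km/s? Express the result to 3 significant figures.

394 km/s

d = 1/p = 1/0.05260″ = 19.011 pc.
μ = 1441 mas/yr = 1.441 ″/yr.
v_t = 4.740 μ d = 4.740 × 1.441 × 19.011 = 129.85 km/s.
v = √(v_r² + v_t²) = √(371.8² + 129.85²) = √155096 = 393.82 km/s.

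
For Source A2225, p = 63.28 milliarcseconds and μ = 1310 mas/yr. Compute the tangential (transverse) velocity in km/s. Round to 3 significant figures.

98.1 km/s

d = 1/p = 1/0.06328″ = 15.803 pc.
μ = 1310 mas/yr = 1.31 ″/yr.
v_t = 4.74 × μ × d = 4.74 × 1.31 × 15.803 = 98.127 km/s.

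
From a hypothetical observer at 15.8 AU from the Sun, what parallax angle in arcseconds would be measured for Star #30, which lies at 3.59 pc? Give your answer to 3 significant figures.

4.40 arcsec

p (arcsec) = B (AU) / d (pc).
p = 15.8 / 3.59 = 4.4011 arcsec.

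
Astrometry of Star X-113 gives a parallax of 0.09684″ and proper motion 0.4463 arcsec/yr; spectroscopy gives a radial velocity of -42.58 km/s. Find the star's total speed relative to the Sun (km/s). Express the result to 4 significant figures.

d = 1/p = 1/0.09684″ = 10.326 pc.
v_t = 4.740 μ d = 4.740 × 0.4463 × 10.326 = 21.844 km/s.
v = √(v_r² + v_t²) = √((-42.58)² + 21.844²) = √2290.22 = 47.856 km/s.

47.86 km/s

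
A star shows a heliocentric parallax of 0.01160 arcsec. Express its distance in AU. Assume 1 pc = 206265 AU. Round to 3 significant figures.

d = 1/p = 1/0.01160 = 86.207 pc.
In AU: 86.207 × 206265 = 1.7781 × 10^7 AU.

1.78 × 10^7 AU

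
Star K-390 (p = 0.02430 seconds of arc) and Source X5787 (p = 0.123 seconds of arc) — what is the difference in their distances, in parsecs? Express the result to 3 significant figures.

d_A = 1/0.02430″ = 41.152 pc; d_B = 1/0.1230″ = 8.1301 pc.
|d_B − d_A| = |8.1301 − 41.152| = 33.022 pc.

33.0 pc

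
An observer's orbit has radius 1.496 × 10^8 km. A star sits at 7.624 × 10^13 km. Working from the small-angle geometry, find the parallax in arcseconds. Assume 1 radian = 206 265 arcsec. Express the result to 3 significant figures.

0.405 arcsec

θ ≈ B/d = (1.496 × 10^8) / (7.624 × 10^13) = 1.9622 × 10^-6 rad.
In arcseconds: 1.9622 × 10^-6 × 206265 = 0.40473″.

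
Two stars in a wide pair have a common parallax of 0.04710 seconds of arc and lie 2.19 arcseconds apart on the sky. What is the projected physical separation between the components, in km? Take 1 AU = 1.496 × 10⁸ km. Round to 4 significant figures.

d = 1/p = 1/0.04710″ = 21.231 pc.
At distance d (pc), an angle of θ arcsec spans θ·d AU: s = 2.19 × 21.231 = 46.496 AU.
= 46.496 × 1.496 × 10⁸ km = 6.9558 × 10^9 km.

6.956 × 10^9 km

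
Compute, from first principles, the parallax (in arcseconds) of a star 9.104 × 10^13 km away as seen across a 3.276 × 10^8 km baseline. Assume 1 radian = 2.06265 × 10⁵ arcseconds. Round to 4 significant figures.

θ ≈ B/d = (3.276 × 10^8) / (9.104 × 10^13) = 3.5984 × 10^-6 rad.
In arcseconds: 3.5984 × 10^-6 × 206265 = 0.74222″.

0.7422 arcsec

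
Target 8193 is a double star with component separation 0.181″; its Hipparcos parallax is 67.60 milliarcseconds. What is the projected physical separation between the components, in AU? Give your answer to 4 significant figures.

2.678 AU

d = 1/p = 1/0.06760″ = 14.793 pc.
At distance d (pc), an angle of θ arcsec spans θ·d AU: s = 0.181 × 14.793 = 2.6775 AU.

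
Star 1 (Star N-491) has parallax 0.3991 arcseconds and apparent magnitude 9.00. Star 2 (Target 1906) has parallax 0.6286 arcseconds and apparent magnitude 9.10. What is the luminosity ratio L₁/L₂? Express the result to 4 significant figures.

d₁ = 1/p₁ = 1/0.3991″ = 2.5056 pc; d₂ = 1/p₂ = 1/0.6286″ = 1.5908 pc.
M₁ = m₁ − 5 log₁₀ d₁ + 5 = 9.00 − 1.9946 + 5 = 12.0054.
M₂ = 9.10 − 1.0081 + 5 = 13.0919.
L₁/L₂ = 10^(0.4(M₂ − M₁)) = 10^(0.4 × 1.0865) = 10^0.43460 = 2.7202.

L₁/L₂ = 2.720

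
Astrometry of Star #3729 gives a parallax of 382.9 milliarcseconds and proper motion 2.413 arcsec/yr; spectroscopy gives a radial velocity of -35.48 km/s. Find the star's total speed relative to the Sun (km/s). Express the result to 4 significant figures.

46.38 km/s

d = 1/p = 1/0.3829″ = 2.6116 pc.
v_t = 4.740 μ d = 4.740 × 2.413 × 2.6116 = 29.87 km/s.
v = √(v_r² + v_t²) = √((-35.48)² + 29.87²) = √2151.05 = 46.379 km/s.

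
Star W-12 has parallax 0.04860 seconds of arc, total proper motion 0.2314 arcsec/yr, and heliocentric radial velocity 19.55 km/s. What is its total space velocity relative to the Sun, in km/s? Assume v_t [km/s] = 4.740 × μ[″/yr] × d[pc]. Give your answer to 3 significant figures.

29.9 km/s

d = 1/p = 1/0.04860″ = 20.576 pc.
v_t = 4.740 μ d = 4.740 × 0.2314 × 20.576 = 22.568 km/s.
v = √(v_r² + v_t²) = √(19.55² + 22.568²) = √891.517 = 29.858 km/s.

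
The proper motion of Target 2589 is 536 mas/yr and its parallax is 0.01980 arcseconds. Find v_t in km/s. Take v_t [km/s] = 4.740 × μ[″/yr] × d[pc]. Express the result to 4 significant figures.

d = 1/p = 1/0.01980″ = 50.505 pc.
μ = 536 mas/yr = 0.536 ″/yr.
v_t = 4.74 × μ × d = 4.74 × 0.536 × 50.505 = 128.32 km/s.

128.3 km/s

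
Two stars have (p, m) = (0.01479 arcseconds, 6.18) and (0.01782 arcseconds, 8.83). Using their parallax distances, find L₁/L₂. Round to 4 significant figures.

d₁ = 1/p₁ = 1/0.01479″ = 67.613 pc; d₂ = 1/p₂ = 1/0.01782″ = 56.117 pc.
M₁ = m₁ − 5 log₁₀ d₁ + 5 = 6.18 − 9.1502 + 5 = 2.0298.
M₂ = 8.83 − 8.7455 + 5 = 5.0845.
L₁/L₂ = 10^(0.4(M₂ − M₁)) = 10^(0.4 × 3.0547) = 10^1.22188 = 16.668.

L₁/L₂ = 16.67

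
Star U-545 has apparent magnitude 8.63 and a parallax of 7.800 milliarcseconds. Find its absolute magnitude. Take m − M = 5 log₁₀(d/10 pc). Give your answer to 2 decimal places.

M = 3.09

d = 1/p = 1/0.007800″ = 128.21 pc.
m − M = 5 log₁₀(128.21) − 5 = 10.5396 − 5 = 5.5396.
M = m − (m − M) = 8.63 − 5.5396 = 3.09.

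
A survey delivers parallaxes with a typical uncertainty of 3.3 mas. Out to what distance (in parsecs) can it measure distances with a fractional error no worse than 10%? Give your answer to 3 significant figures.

30.3 pc

σ_d/d = σ_p/p, so the condition is σ_p/p ≤ 0.10, i.e. p ≥ σ_p/0.10.
p_min = 3.3/0.10 = 33 mas = 0.033 arcsec.
d_max = 1/p_min = 1/0.033 = 30.303 pc.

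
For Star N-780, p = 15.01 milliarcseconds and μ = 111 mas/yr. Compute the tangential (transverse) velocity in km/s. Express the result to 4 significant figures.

35.05 km/s

d = 1/p = 1/0.01501″ = 66.622 pc.
μ = 111 mas/yr = 0.111 ″/yr.
v_t = 4.74 × μ × d = 4.74 × 0.111 × 66.622 = 35.052 km/s.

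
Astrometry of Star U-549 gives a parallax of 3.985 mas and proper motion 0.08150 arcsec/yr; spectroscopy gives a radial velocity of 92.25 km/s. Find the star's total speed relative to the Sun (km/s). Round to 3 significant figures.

d = 1/p = 1/0.003985″ = 250.94 pc.
v_t = 4.740 μ d = 4.740 × 0.08150 × 250.94 = 96.941 km/s.
v = √(v_r² + v_t²) = √(92.25² + 96.941²) = √17907.6 = 133.82 km/s.

134 km/s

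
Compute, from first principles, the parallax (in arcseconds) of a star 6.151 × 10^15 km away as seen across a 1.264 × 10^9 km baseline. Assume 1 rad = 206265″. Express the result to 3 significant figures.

θ ≈ B/d = (1.264 × 10^9) / (6.151 × 10^15) = 2.0550 × 10^-7 rad.
In arcseconds: 2.0550 × 10^-7 × 206265 = 0.042387″.

0.0424 arcsec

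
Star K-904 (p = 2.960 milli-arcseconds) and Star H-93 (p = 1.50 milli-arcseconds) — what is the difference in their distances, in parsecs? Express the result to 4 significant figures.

d_A = 1/0.002960″ = 337.84 pc; d_B = 1/0.001500″ = 666.67 pc.
|d_B − d_A| = |666.67 − 337.84| = 328.83 pc.

328.8 pc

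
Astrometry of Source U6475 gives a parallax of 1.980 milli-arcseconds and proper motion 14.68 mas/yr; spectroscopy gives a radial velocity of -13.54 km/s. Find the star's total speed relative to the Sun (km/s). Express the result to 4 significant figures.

37.66 km/s

d = 1/p = 1/0.001980″ = 505.05 pc.
μ = 14.68 mas/yr = 0.01468 ″/yr.
v_t = 4.740 μ d = 4.740 × 0.01468 × 505.05 = 35.143 km/s.
v = √(v_r² + v_t²) = √((-13.54)² + 35.143²) = √1418.36 = 37.661 km/s.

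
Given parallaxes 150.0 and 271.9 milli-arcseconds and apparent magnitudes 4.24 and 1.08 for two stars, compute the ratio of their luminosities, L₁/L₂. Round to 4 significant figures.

L₁/L₂ = 0.1789

d₁ = 1/p₁ = 1/0.1500″ = 6.6667 pc; d₂ = 1/p₂ = 1/0.2719″ = 3.6778 pc.
M₁ = m₁ − 5 log₁₀ d₁ + 5 = 4.24 − 4.1196 + 5 = 5.1204.
M₂ = 1.08 − 2.8279 + 5 = 3.2521.
L₁/L₂ = 10^(0.4(M₂ − M₁)) = 10^(0.4 × (-1.8683)) = 10^(-0.74732) = 0.17893.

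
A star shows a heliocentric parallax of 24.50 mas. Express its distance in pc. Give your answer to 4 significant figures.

p = 24.50 mas = 0.02450 arcsec.
d = 1/p = 1/0.02450 = 40.816 pc.

40.82 pc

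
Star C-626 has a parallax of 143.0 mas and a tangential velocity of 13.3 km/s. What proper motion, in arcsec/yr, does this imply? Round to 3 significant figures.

0.401 arcsec/yr

d = 1/p = 1/0.1430″ = 6.993 pc.
μ = v_t / (4.74 d) = 13.3 / (4.74 × 6.993) = 13.3 / 33.147 = 0.40124 ″/yr.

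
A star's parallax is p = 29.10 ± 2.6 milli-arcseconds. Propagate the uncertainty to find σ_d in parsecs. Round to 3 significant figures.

3.07 pc

d = 1/p, so σ_d = σ_p / p².
σ_d = 0.00260 / (0.02910)² = 0.00260 / 0.00084681 = 3.0703 pc.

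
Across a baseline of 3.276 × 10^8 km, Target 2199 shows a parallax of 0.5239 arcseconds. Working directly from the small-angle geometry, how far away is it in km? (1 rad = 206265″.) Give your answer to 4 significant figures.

θ = 0.5239″ = 0.5239/206265 = 2.5399 × 10^-6 rad.
d = B/θ = (3.276 × 10^8) / (2.5399 × 10^-6) = 1.2898 × 10^14 km.

1.290 × 10^14 km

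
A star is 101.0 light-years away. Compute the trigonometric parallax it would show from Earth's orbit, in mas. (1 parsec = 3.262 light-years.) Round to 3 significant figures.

d = 101.0 ly ÷ 3.262 = 30.963 pc.
p = 1/d = 1/30.963 = 0.032297 arcsec.
= 0.032297 × 1000 = 32.297 mas.

32.3 mas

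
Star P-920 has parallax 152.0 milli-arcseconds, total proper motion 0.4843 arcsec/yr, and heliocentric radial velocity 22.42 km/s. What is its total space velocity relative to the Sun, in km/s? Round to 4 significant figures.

27.03 km/s

d = 1/p = 1/0.1520″ = 6.5789 pc.
v_t = 4.740 μ d = 4.740 × 0.4843 × 6.5789 = 15.102 km/s.
v = √(v_r² + v_t²) = √(22.42² + 15.102²) = √730.727 = 27.032 km/s.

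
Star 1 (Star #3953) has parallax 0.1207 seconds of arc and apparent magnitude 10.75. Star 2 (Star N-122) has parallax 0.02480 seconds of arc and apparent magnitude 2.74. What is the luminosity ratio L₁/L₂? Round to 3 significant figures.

L₁/L₂ = 2.64 × 10^-5

d₁ = 1/p₁ = 1/0.1207″ = 8.285 pc; d₂ = 1/p₂ = 1/0.02480″ = 40.323 pc.
M₁ = m₁ − 5 log₁₀ d₁ + 5 = 10.75 − 4.5915 + 5 = 11.1585.
M₂ = 2.74 − 8.0278 + 5 = -0.2878.
L₁/L₂ = 10^(0.4(M₂ − M₁)) = 10^(0.4 × (-11.4463)) = 10^(-4.57852) = 0.000026392.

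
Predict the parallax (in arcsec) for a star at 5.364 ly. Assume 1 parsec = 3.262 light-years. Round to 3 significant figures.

d = 5.364 ly ÷ 3.262 = 1.6444 pc.
p = 1/d = 1/1.6444 = 0.60812 arcsec.

0.608 arcsec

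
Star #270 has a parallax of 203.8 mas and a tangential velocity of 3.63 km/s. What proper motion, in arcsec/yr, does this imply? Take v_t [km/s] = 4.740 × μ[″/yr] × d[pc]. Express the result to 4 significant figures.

d = 1/p = 1/0.2038″ = 4.9068 pc.
μ = v_t / (4.74 d) = 3.63 / (4.74 × 4.9068) = 3.63 / 23.258 = 0.15608 ″/yr.

0.1561 arcsec/yr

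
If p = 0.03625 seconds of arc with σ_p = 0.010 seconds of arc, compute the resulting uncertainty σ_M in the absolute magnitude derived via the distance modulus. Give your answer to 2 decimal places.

σ_M = 0.60 mag

M = m − 5 log₁₀ d + 5 = m + 5 log₁₀ p + 5, so ∂M/∂p = 5/(p ln 10).
σ_M = (5/ln 10) · (σ_p/p) = 2.1715 × 0.010/0.03625 = 2.1715 × 0.27586 = 0.59903.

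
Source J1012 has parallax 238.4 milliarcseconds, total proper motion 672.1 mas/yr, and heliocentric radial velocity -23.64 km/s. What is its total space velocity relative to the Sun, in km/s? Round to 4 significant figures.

27.16 km/s

d = 1/p = 1/0.2384″ = 4.1946 pc.
μ = 672.1 mas/yr = 0.6721 ″/yr.
v_t = 4.740 μ d = 4.740 × 0.6721 × 4.1946 = 13.363 km/s.
v = √(v_r² + v_t²) = √((-23.64)² + 13.363²) = √737.419 = 27.155 km/s.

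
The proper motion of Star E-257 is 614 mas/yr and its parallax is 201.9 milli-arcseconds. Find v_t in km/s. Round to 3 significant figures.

14.4 km/s

d = 1/p = 1/0.2019″ = 4.9529 pc.
μ = 614 mas/yr = 0.614 ″/yr.
v_t = 4.74 × μ × d = 4.74 × 0.614 × 4.9529 = 14.415 km/s.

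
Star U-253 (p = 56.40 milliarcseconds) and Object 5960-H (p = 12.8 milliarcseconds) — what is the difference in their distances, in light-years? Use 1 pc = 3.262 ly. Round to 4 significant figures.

d_A = 1/0.05640″ = 17.73 pc; d_B = 1/0.01280″ = 78.125 pc.
|d_B − d_A| = |78.125 − 17.73| = 60.395 pc = 60.395 × 3.262 ly = 197.01 ly.

197.0 ly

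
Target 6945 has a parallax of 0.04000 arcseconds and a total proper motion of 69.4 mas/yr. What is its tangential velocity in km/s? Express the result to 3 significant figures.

8.22 km/s

d = 1/p = 1/0.04000″ = 25 pc.
μ = 69.4 mas/yr = 0.0694 ″/yr.
v_t = 4.74 × μ × d = 4.74 × 0.0694 × 25 = 8.2239 km/s.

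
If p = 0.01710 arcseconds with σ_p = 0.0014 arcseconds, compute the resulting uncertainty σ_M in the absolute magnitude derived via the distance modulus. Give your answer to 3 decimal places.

M = m − 5 log₁₀ d + 5 = m + 5 log₁₀ p + 5, so ∂M/∂p = 5/(p ln 10).
σ_M = (5/ln 10) · (σ_p/p) = 2.1715 × 0.0014/0.01710 = 2.1715 × 0.081871 = 0.17778.

σ_M = 0.178 mag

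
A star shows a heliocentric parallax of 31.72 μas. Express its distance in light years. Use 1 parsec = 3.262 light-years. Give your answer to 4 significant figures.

p = 31.72 μas = 0.00003172 arcsec.
d = 1/p = 1/0.00003172 = 31526 pc.
In light-years: 31526 × 3.262 = 1.0284 × 10^5 ly.

102800 light years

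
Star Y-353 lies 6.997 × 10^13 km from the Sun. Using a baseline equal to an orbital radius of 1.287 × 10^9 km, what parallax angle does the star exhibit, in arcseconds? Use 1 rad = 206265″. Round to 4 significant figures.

3.794 arcsec

θ ≈ B/d = (1.287 × 10^9) / (6.997 × 10^13) = 1.8394 × 10^-5 rad.
In arcseconds: 1.8394 × 10^-5 × 206265 = 3.794″.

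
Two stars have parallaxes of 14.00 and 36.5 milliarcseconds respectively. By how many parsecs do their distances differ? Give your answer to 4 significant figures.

44.03 pc

d_A = 1/0.01400″ = 71.429 pc; d_B = 1/0.03650″ = 27.397 pc.
|d_B − d_A| = |27.397 − 71.429| = 44.032 pc.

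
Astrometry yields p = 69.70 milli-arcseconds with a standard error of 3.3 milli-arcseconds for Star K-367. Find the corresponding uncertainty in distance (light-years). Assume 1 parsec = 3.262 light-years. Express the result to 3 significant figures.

d = 1/p, so σ_d = σ_p / p².
σ_d = 0.00330 / (0.06970)² = 0.00330 / 0.0048581 = 0.67928 pc = 0.67928 × 3.262 ly = 2.2158 ly.

2.22 ly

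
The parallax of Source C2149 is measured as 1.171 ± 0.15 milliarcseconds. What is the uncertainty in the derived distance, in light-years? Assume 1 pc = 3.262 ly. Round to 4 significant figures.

356.8 ly

d = 1/p, so σ_d = σ_p / p².
σ_d = 0.000150 / (0.001171)² = 0.000150 / 0.0000013712 = 109.39 pc = 109.39 × 3.262 ly = 356.83 ly.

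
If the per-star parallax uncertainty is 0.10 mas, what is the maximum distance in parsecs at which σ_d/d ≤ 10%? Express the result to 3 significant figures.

1000 pc

σ_d/d = σ_p/p, so the condition is σ_p/p ≤ 0.10, i.e. p ≥ σ_p/0.10.
p_min = 0.10/0.10 = 1 mas = 0.001 arcsec.
d_max = 1/p_min = 1/0.001 = 1000 pc.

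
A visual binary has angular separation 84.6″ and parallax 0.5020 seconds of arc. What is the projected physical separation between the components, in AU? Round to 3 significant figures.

169 AU

d = 1/p = 1/0.5020″ = 1.992 pc.
At distance d (pc), an angle of θ arcsec spans θ·d AU: s = 84.6 × 1.992 = 168.52 AU.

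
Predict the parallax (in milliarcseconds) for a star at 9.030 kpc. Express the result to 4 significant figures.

0.1107 mas

d = 9.030 kpc = 9030 pc.
p = 1/d = 1/9030 = 0.00011074 arcsec.
= 0.00011074 × 1000 = 0.11074 mas.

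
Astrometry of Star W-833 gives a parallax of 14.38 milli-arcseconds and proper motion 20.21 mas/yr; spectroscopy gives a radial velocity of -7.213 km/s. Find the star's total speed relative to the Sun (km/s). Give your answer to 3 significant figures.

9.82 km/s

d = 1/p = 1/0.01438″ = 69.541 pc.
μ = 20.21 mas/yr = 0.02021 ″/yr.
v_t = 4.740 μ d = 4.740 × 0.02021 × 69.541 = 6.6617 km/s.
v = √(v_r² + v_t²) = √((-7.213)² + 6.6617²) = √96.4056 = 9.8186 km/s.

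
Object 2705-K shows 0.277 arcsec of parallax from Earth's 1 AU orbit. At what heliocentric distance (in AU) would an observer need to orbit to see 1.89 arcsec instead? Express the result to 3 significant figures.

Parallax scales linearly with baseline: p ∝ B, so B = p_target / p_Earth × 1 AU.
B = 1.89 / 0.277 = 6.8231 AU.

6.82 AU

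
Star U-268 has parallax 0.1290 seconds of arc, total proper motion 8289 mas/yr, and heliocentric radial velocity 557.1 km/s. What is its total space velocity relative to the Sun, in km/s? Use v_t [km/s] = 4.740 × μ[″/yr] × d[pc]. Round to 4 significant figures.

d = 1/p = 1/0.1290″ = 7.7519 pc.
μ = 8289 mas/yr = 8.289 ″/yr.
v_t = 4.740 μ d = 4.740 × 8.289 × 7.7519 = 304.57 km/s.
v = √(v_r² + v_t²) = √(557.1² + 304.57²) = √403123 = 634.92 km/s.

634.9 km/s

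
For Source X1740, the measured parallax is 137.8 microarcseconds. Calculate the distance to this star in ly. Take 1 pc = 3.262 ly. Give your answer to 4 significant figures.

p = 137.8 microarcseconds = 0.0001378 arcsec.
d = 1/p = 1/0.0001378 = 7256.9 pc.
In light-years: 7256.9 × 3.262 = 23672 ly.

23670 ly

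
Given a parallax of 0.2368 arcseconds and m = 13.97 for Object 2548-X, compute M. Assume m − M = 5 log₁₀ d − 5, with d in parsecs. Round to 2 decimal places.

d = 1/p = 1/0.2368″ = 4.223 pc.
m − M = 5 log₁₀(4.223) − 5 = 3.1281 − 5 = -1.8719.
M = m − (m − M) = 13.97 − (-1.8719) = 15.84.

M = 15.84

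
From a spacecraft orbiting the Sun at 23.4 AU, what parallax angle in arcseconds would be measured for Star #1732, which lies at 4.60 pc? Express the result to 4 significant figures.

5.087 arcsec

p (arcsec) = B (AU) / d (pc).
p = 23.4 / 4.60 = 5.087 arcsec.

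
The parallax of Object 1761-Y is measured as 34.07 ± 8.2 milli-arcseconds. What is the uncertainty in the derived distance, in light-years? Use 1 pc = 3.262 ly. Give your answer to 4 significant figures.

d = 1/p, so σ_d = σ_p / p².
σ_d = 0.00820 / (0.03407)² = 0.00820 / 0.0011608 = 7.0641 pc = 7.0641 × 3.262 ly = 23.043 ly.

23.04 ly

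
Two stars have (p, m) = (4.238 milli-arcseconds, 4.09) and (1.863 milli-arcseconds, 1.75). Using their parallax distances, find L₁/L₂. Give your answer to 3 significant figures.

L₁/L₂ = 0.0224

d₁ = 1/p₁ = 1/0.004238″ = 235.96 pc; d₂ = 1/p₂ = 1/0.001863″ = 536.77 pc.
M₁ = m₁ − 5 log₁₀ d₁ + 5 = 4.09 − 11.8642 + 5 = -2.7742.
M₂ = 1.75 − 13.6489 + 5 = -6.8989.
L₁/L₂ = 10^(0.4(M₂ − M₁)) = 10^(0.4 × (-4.1247)) = 10^(-1.64988) = 0.022393.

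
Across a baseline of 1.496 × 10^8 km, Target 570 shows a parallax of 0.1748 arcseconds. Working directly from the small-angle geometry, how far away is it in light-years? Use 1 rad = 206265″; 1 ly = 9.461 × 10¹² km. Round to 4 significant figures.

θ = 0.1748″ = 0.1748/206265 = 8.4745 × 10^-7 rad.
d = B/θ = (1.496 × 10^8) / (8.4745 × 10^-7) = 1.7653 × 10^14 km = (1.7653 × 10^14) / (9.461 × 10^12) ly = 18.659 ly.

18.66 ly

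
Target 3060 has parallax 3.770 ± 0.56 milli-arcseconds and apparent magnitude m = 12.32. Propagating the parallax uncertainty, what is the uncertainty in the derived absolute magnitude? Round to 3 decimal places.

σ_M = 0.323 mag

M = m − 5 log₁₀ d + 5 = m + 5 log₁₀ p + 5, so ∂M/∂p = 5/(p ln 10).
σ_M = (5/ln 10) · (σ_p/p) = 2.1715 × 0.56/3.770 = 2.1715 × 0.14854 = 0.32255.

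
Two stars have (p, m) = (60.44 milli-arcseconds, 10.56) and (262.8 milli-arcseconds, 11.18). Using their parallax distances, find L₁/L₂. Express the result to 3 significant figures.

d₁ = 1/p₁ = 1/0.06044″ = 16.545 pc; d₂ = 1/p₂ = 1/0.2628″ = 3.8052 pc.
M₁ = m₁ − 5 log₁₀ d₁ + 5 = 10.56 − 6.0933 + 5 = 9.4667.
M₂ = 11.18 − 2.9019 + 5 = 13.2781.
L₁/L₂ = 10^(0.4(M₂ − M₁)) = 10^(0.4 × 3.8114) = 10^1.52456 = 33.463.

L₁/L₂ = 33.5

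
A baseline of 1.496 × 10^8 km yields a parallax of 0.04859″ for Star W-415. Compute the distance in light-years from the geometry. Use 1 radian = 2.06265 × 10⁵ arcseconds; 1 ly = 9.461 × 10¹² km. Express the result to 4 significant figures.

67.12 ly

θ = 0.04859″ = 0.04859/206265 = 2.3557 × 10^-7 rad.
d = B/θ = (1.496 × 10^8) / (2.3557 × 10^-7) = 6.3506 × 10^14 km = (6.3506 × 10^14) / (9.461 × 10^12) ly = 67.124 ly.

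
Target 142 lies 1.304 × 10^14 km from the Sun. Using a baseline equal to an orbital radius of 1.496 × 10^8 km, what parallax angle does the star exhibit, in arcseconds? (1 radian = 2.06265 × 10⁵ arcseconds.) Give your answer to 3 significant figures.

θ ≈ B/d = (1.496 × 10^8) / (1.304 × 10^14) = 1.1472 × 10^-6 rad.
In arcseconds: 1.1472 × 10^-6 × 206265 = 0.23663″.

0.237 arcsec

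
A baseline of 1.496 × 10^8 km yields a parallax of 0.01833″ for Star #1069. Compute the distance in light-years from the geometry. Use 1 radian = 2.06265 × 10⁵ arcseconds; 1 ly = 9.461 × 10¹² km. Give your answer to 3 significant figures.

178 ly

θ = 0.01833″ = 0.01833/206265 = 8.8866 × 10^-8 rad.
d = B/θ = (1.496 × 10^8) / (8.8866 × 10^-8) = 1.6834 × 10^15 km = (1.6834 × 10^15) / (9.461 × 10^12) ly = 177.93 ly.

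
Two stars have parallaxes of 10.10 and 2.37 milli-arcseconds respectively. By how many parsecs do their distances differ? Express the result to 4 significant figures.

322.9 pc

d_A = 1/0.01010″ = 99.01 pc; d_B = 1/0.002370″ = 421.94 pc.
|d_B − d_A| = |421.94 − 99.01| = 322.93 pc.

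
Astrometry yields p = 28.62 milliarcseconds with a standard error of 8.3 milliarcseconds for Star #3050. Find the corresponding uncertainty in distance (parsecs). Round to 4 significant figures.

d = 1/p, so σ_d = σ_p / p².
σ_d = 0.00830 / (0.02862)² = 0.00830 / 0.0008191 = 10.133 pc.

10.13 pc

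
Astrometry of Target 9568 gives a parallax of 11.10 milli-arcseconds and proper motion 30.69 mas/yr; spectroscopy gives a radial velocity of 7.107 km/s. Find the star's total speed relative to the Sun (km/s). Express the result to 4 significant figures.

d = 1/p = 1/0.01110″ = 90.09 pc.
μ = 30.69 mas/yr = 0.03069 ″/yr.
v_t = 4.740 μ d = 4.740 × 0.03069 × 90.09 = 13.105 km/s.
v = √(v_r² + v_t²) = √(7.107² + 13.105²) = √222.25 = 14.908 km/s.

14.91 km/s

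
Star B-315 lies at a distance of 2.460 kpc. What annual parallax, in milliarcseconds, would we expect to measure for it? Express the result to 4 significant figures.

d = 2.460 kpc = 2460 pc.
p = 1/d = 1/2460 = 0.0004065 arcsec.
= 0.0004065 × 1000 = 0.4065 mas.

0.4065 mas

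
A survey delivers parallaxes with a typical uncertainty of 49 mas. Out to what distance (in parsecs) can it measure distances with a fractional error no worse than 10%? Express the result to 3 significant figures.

2.04 pc

σ_d/d = σ_p/p, so the condition is σ_p/p ≤ 0.10, i.e. p ≥ σ_p/0.10.
p_min = 49/0.10 = 490 mas = 0.49 arcsec.
d_max = 1/p_min = 1/0.49 = 2.0408 pc.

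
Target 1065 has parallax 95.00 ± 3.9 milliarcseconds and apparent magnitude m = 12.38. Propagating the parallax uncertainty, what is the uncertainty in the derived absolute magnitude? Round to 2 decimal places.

M = m − 5 log₁₀ d + 5 = m + 5 log₁₀ p + 5, so ∂M/∂p = 5/(p ln 10).
σ_M = (5/ln 10) · (σ_p/p) = 2.1715 × 3.9/95.00 = 2.1715 × 0.041053 = 0.089147.

σ_M = 0.09 mag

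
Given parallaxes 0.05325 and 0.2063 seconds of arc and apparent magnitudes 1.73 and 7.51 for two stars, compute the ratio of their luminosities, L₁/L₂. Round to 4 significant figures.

L₁/L₂ = 3079

d₁ = 1/p₁ = 1/0.05325″ = 18.779 pc; d₂ = 1/p₂ = 1/0.2063″ = 4.8473 pc.
M₁ = m₁ − 5 log₁₀ d₁ + 5 = 1.73 − 6.3684 + 5 = 0.3616.
M₂ = 7.51 − 3.4275 + 5 = 9.0825.
L₁/L₂ = 10^(0.4(M₂ − M₁)) = 10^(0.4 × 8.7209) = 10^3.48836 = 3078.6.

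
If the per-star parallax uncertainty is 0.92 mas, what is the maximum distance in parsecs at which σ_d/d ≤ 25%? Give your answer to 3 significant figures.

σ_d/d = σ_p/p, so the condition is σ_p/p ≤ 0.25, i.e. p ≥ σ_p/0.25.
p_min = 0.92/0.25 = 3.68 mas = 0.00368 arcsec.
d_max = 1/p_min = 1/0.00368 = 271.74 pc.

272 pc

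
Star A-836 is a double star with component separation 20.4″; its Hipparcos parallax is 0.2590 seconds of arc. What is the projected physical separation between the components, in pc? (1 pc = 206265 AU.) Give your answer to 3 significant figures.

d = 1/p = 1/0.2590″ = 3.861 pc.
At distance d (pc), an angle of θ arcsec spans θ·d AU: s = 20.4 × 3.861 = 78.764 AU.
= 78.764 / 206265 = 0.00038186 pc.

0.000382 pc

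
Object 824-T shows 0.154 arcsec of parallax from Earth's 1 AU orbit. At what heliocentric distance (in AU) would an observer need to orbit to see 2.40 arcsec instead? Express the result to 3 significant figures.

15.6 AU

Parallax scales linearly with baseline: p ∝ B, so B = p_target / p_Earth × 1 AU.
B = 2.40 / 0.154 = 15.584 AU.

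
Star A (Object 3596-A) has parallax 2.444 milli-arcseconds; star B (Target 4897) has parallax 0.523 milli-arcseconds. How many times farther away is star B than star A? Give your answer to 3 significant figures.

4.67

Since d = 1/p, d_B/d_A = p_A/p_B.
= 2.444 / 0.523 = 4.673.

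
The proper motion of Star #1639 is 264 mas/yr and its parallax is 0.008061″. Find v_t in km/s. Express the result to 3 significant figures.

d = 1/p = 1/0.008061″ = 124.05 pc.
μ = 264 mas/yr = 0.264 ″/yr.
v_t = 4.74 × μ × d = 4.74 × 0.264 × 124.05 = 155.23 km/s.

155 km/s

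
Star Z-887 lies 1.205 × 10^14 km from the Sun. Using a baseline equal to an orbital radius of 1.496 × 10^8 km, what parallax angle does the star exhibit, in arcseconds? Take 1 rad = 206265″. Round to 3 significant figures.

θ ≈ B/d = (1.496 × 10^8) / (1.205 × 10^14) = 1.2415 × 10^-6 rad.
In arcseconds: 1.2415 × 10^-6 × 206265 = 0.25608″.

0.256 arcsec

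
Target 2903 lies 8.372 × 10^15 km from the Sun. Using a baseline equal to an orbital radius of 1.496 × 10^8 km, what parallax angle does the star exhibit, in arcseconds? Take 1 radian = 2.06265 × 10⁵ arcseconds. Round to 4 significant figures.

θ ≈ B/d = (1.496 × 10^8) / (8.372 × 10^15) = 1.7869 × 10^-8 rad.
In arcseconds: 1.7869 × 10^-8 × 206265 = 0.0036857″.

0.003686 arcsec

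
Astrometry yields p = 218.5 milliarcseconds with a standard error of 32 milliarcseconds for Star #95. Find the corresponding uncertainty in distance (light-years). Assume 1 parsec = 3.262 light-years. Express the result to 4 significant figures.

d = 1/p, so σ_d = σ_p / p².
σ_d = 0.0320 / (0.2185)² = 0.0320 / 0.047742 = 0.67027 pc = 0.67027 × 3.262 ly = 2.1864 ly.

2.186 ly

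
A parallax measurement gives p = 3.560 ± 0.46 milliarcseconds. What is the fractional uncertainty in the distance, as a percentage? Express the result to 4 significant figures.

For d = 1/p, |σ_d/d| = |σ_p/p|.
σ_p/p = 0.46 / 3.560 = 0.12921 = 12.921%.

12.92%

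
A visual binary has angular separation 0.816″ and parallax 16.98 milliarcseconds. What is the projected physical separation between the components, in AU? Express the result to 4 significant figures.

48.06 AU

d = 1/p = 1/0.01698″ = 58.893 pc.
At distance d (pc), an angle of θ arcsec spans θ·d AU: s = 0.816 × 58.893 = 48.057 AU.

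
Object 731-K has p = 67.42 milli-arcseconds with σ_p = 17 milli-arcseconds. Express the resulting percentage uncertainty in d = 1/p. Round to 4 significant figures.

25.22%

For d = 1/p, |σ_d/d| = |σ_p/p|.
σ_p/p = 17 / 67.42 = 0.25215 = 25.215%.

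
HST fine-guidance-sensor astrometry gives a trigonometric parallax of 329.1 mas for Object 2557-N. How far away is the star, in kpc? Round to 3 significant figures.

p = 329.1 mas = 0.3291 arcsec.
d = 1/p = 1/0.3291 = 3.0386 pc.
= 0.0030386 kpc.

0.00304 kpc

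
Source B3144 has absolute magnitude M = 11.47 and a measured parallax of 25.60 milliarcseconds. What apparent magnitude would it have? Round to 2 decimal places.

d = 1/p = 1/0.02560″ = 39.063 pc.
m − M = 5 log₁₀ d − 5 = 5 log₁₀(39.063) − 5 = 7.9588 − 5 = 2.9588.
m = M + (m − M) = 11.47 + 2.9588 = 14.43.

m = 14.43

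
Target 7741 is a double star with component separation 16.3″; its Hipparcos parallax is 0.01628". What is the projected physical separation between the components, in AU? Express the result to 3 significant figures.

d = 1/p = 1/0.01628″ = 61.425 pc.
At distance d (pc), an angle of θ arcsec spans θ·d AU: s = 16.3 × 61.425 = 1001.2 AU.

1000 AU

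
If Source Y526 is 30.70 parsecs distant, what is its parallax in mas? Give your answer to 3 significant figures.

p = 1/d = 1/30.7 = 0.032573 arcsec.
= 0.032573 × 1000 = 32.573 mas.

32.6 mas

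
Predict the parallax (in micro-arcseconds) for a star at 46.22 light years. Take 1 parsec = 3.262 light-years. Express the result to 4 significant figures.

d = 46.22 ly ÷ 3.262 = 14.169 pc.
p = 1/d = 1/14.169 = 0.070577 arcsec.
= 0.070577 × 10⁶ = 70577 μas.

70580 μas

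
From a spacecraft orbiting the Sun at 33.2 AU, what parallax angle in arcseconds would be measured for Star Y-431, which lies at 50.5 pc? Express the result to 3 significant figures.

0.657 arcsec

p (arcsec) = B (AU) / d (pc).
p = 33.2 / 50.5 = 0.65743 arcsec.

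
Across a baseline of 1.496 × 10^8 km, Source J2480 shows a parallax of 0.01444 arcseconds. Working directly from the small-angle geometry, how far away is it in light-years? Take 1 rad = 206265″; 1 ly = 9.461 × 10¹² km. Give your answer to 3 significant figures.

226 ly

θ = 0.01444″ = 0.01444/206265 = 7.0007 × 10^-8 rad.
d = B/θ = (1.496 × 10^8) / (7.0007 × 10^-8) = 2.1369 × 10^15 km = (2.1369 × 10^15) / (9.461 × 10^12) ly = 225.86 ly.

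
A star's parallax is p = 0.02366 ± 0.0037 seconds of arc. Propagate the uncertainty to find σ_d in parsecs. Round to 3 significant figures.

6.61 pc

d = 1/p, so σ_d = σ_p / p².
σ_d = 0.00370 / (0.02366)² = 0.00370 / 0.0005598 = 6.6095 pc.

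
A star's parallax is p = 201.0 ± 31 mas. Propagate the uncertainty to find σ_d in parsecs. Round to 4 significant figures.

d = 1/p, so σ_d = σ_p / p².
σ_d = 0.0310 / (0.2010)² = 0.0310 / 0.040401 = 0.76731 pc.

0.7673 pc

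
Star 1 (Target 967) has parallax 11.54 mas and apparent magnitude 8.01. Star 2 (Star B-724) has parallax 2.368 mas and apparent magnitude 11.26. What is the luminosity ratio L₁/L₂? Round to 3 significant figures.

L₁/L₂ = 0.840

d₁ = 1/p₁ = 1/0.01154″ = 86.655 pc; d₂ = 1/p₂ = 1/0.002368″ = 422.3 pc.
M₁ = m₁ − 5 log₁₀ d₁ + 5 = 8.01 − 9.6890 + 5 = 3.3210.
M₂ = 11.26 − 13.1281 + 5 = 3.1319.
L₁/L₂ = 10^(0.4(M₂ − M₁)) = 10^(0.4 × (-0.1891)) = 10^(-0.07564) = 0.84016.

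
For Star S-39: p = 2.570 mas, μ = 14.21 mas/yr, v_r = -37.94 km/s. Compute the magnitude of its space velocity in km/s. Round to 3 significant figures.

d = 1/p = 1/0.002570″ = 389.11 pc.
μ = 14.21 mas/yr = 0.01421 ″/yr.
v_t = 4.740 μ d = 4.740 × 0.01421 × 389.11 = 26.209 km/s.
v = √(v_r² + v_t²) = √((-37.94)² + 26.209²) = √2126.36 = 46.112 km/s.

46.1 km/s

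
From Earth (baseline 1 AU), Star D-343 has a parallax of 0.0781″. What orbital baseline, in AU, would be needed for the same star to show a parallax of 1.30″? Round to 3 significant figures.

Parallax scales linearly with baseline: p ∝ B, so B = p_target / p_Earth × 1 AU.
B = 1.30 / 0.0781 = 16.645 AU.

16.6 AU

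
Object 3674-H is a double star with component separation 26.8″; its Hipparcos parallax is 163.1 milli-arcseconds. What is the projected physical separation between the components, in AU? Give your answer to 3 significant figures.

164 AU

d = 1/p = 1/0.1631″ = 6.1312 pc.
At distance d (pc), an angle of θ arcsec spans θ·d AU: s = 26.8 × 6.1312 = 164.32 AU.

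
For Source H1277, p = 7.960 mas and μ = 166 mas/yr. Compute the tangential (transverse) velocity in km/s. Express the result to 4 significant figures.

d = 1/p = 1/0.007960″ = 125.63 pc.
μ = 166 mas/yr = 0.166 ″/yr.
v_t = 4.74 × μ × d = 4.74 × 0.166 × 125.63 = 98.851 km/s.

98.85 km/s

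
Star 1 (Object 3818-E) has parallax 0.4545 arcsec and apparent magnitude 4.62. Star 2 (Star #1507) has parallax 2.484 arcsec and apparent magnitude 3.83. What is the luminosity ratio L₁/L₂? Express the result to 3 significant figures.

d₁ = 1/p₁ = 1/0.4545″ = 2.2002 pc; d₂ = 1/p₂ = 1/2.484″ = 0.40258 pc.
M₁ = m₁ − 5 log₁₀ d₁ + 5 = 4.62 − 1.7123 + 5 = 7.9077.
M₂ = 3.83 − (-1.9757) + 5 = 10.8057.
L₁/L₂ = 10^(0.4(M₂ − M₁)) = 10^(0.4 × 2.8980) = 10^1.15920 = 14.428.

L₁/L₂ = 14.4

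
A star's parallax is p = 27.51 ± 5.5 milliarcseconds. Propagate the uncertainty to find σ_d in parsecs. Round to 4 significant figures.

d = 1/p, so σ_d = σ_p / p².
σ_d = 0.00550 / (0.02751)² = 0.00550 / 0.0007568 = 7.2674 pc.

7.267 pc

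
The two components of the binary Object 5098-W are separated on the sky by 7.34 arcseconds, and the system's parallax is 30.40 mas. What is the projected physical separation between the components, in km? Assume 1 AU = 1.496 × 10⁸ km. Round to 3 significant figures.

d = 1/p = 1/0.03040″ = 32.895 pc.
At distance d (pc), an angle of θ arcsec spans θ·d AU: s = 7.34 × 32.895 = 241.45 AU.
= 241.45 × 1.496 × 10⁸ km = 3.6121 × 10^10 km.

3.61 × 10^10 km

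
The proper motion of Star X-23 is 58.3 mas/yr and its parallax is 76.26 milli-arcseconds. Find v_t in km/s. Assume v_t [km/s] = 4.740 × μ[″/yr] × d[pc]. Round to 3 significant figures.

d = 1/p = 1/0.07626″ = 13.113 pc.
μ = 58.3 mas/yr = 0.0583 ″/yr.
v_t = 4.74 × μ × d = 4.74 × 0.0583 × 13.113 = 3.6237 km/s.

3.62 km/s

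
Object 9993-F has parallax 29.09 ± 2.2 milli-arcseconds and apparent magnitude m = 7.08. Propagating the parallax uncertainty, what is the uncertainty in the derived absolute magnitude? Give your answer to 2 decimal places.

σ_M = 0.16 mag

M = m − 5 log₁₀ d + 5 = m + 5 log₁₀ p + 5, so ∂M/∂p = 5/(p ln 10).
σ_M = (5/ln 10) · (σ_p/p) = 2.1715 × 2.2/29.09 = 2.1715 × 0.075627 = 0.16422.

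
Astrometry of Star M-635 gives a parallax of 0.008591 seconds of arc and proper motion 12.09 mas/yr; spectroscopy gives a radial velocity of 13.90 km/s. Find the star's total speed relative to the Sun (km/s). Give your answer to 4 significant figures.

d = 1/p = 1/0.008591″ = 116.4 pc.
μ = 12.09 mas/yr = 0.01209 ″/yr.
v_t = 4.740 μ d = 4.740 × 0.01209 × 116.4 = 6.6705 km/s.
v = √(v_r² + v_t²) = √(13.90² + 6.6705²) = √237.706 = 15.418 km/s.

15.42 km/s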